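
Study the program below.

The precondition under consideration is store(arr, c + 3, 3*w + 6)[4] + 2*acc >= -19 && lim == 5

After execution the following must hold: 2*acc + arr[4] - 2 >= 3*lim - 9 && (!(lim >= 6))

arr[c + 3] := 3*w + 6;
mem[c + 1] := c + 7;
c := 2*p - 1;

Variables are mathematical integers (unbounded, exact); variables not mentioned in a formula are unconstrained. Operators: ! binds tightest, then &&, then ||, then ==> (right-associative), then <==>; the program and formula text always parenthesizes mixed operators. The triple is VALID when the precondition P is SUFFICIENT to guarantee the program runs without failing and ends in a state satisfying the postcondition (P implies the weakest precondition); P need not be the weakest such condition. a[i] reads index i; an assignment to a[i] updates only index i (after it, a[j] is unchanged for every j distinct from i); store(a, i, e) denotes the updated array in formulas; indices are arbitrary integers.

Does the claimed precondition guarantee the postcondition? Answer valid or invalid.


Working backward. After the program, the postcondition 2*acc + arr[4] - 2 >= 3*lim - 9 && (!(lim >= 6)) must hold; in canonical form it is arr[4] + 2*acc >= 3*lim - 7 && (!(lim >= 6)).
Before c := 2*p - 1: arr[4] + 2*acc >= 3*lim - 7 && (!(lim >= 6))
Before mem[c + 1] := c + 7: arr[4] + 2*acc >= 3*lim - 7 && (!(lim >= 6))
Before arr[c + 3] := 3*w + 6: store(arr, c + 3, 3*w + 6)[4] + 2*acc >= 3*lim - 7 && (!(lim >= 6))
The weakest precondition is store(arr, c + 3, 3*w + 6)[4] + 2*acc >= 3*lim - 7 && (!(lim >= 6)).
Check whether store(arr, c + 3, 3*w + 6)[4] + 2*acc >= -19 && lim == 5 implies it.
Countermodel: at the initial state acc = 0, arr = {[4] = 2, elsewhere 2}, c = 1, lim = 5, w = -2, the precondition holds but the weakest precondition fails.
Answer: invalid


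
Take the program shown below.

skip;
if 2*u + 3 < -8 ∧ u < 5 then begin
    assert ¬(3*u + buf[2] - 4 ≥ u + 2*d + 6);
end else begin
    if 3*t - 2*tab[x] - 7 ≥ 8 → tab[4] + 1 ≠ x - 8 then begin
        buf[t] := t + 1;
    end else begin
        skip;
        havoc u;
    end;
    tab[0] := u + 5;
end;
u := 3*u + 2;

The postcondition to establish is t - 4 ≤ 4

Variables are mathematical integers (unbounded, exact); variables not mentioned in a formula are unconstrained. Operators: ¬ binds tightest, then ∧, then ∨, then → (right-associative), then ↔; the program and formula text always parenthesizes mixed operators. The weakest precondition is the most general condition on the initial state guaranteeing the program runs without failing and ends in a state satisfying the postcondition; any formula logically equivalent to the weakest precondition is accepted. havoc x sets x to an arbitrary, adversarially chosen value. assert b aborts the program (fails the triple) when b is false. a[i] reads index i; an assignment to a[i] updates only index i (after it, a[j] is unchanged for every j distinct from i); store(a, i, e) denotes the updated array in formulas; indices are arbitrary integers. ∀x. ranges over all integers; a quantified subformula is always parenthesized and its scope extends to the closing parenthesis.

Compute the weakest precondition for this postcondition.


Working backward. After the program, the postcondition t - 4 ≤ 4 must hold; in canonical form it is t ≤ 8.
Before u := 3*u + 2: t ≤ 8
Then branch requires (¬(buf[2] + 2*u ≥ 2*d + 10)) ∧ t ≤ 8; else branch requires ((3*t ≥ 2*tab[x] + 15 → tab[4] ≠ x - 9) → t ≤ 8) ∧ ((¬(3*t ≥ 2*tab[x] + 15 → tab[4] ≠ x - 9)) → t ≤ 8).
Before the if: ((2*u < -11 ∧ u < 5) → ((¬(buf[2] + 2*u ≥ 2*d + 10)) ∧ t ≤ 8)) ∧ ((¬(2*u < -11 ∧ u < 5)) → (((3*t ≥ 2*tab[x] + 15 → tab[4] ≠ x - 9) → t ≤ 8) ∧ ((¬(3*t ≥ 2*tab[x] + 15 → tab[4] ≠ x - 9)) → t ≤ 8)))
Before skip: ((2*u < -11 ∧ u < 5) → ((¬(buf[2] + 2*u ≥ 2*d + 10)) ∧ t ≤ 8)) ∧ ((¬(2*u < -11 ∧ u < 5)) → (((3*t ≥ 2*tab[x] + 15 → tab[4] ≠ x - 9) → t ≤ 8) ∧ ((¬(3*t ≥ 2*tab[x] + 15 → tab[4] ≠ x - 9)) → t ≤ 8)))
Answer: WP = ((2*u < -11 ∧ u < 5) → ((¬(buf[2] + 2*u ≥ 2*d + 10)) ∧ t ≤ 8)) ∧ ((¬(2*u < -11 ∧ u < 5)) → (((3*t ≥ 2*tab[x] + 15 → tab[4] ≠ x - 9) → t ≤ 8) ∧ ((¬(3*t ≥ 2*tab[x] + 15 → tab[4] ≠ x - 9)) → t ≤ 8)))


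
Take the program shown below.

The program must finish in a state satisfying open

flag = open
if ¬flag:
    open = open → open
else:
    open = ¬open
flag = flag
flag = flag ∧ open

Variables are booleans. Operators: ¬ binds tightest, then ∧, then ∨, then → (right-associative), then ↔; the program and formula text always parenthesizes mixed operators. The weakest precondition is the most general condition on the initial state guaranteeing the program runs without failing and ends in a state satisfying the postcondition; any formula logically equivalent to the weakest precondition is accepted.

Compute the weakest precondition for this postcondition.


Working backward. After the program, open must hold.
Before flag := flag ∧ open: open
Before flag := flag: open
Then branch requires true; else branch requires ¬open.
Before the if: flag → (¬open)
Before flag := open: open → (¬open)
Answer: WP = open → (¬open)


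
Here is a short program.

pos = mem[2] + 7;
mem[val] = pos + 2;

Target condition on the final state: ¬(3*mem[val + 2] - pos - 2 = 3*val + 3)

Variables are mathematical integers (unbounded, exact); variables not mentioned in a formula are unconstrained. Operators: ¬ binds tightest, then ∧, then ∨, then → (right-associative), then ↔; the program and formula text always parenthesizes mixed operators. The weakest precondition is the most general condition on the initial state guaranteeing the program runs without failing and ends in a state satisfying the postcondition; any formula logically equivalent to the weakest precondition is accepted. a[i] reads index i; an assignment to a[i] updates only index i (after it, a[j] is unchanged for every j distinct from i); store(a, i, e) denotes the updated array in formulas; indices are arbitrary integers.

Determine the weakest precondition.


Working backward. After the program, the postcondition ¬(3*mem[val + 2] - pos - 2 = 3*val + 3) must hold; in canonical form it is ¬(3*mem[val + 2] = pos + 3*val + 5).
Before mem[val] := pos + 2: ¬(3*store(mem, val, pos + 2)[val + 2] = pos + 3*val + 5)
Before pos := mem[2] + 7: ¬(3*store(mem, val, mem[2] + 9)[val + 2] = mem[2] + 3*val + 12)
Answer: WP = ¬(3*store(mem, val, mem[2] + 9)[val + 2] = mem[2] + 3*val + 12)


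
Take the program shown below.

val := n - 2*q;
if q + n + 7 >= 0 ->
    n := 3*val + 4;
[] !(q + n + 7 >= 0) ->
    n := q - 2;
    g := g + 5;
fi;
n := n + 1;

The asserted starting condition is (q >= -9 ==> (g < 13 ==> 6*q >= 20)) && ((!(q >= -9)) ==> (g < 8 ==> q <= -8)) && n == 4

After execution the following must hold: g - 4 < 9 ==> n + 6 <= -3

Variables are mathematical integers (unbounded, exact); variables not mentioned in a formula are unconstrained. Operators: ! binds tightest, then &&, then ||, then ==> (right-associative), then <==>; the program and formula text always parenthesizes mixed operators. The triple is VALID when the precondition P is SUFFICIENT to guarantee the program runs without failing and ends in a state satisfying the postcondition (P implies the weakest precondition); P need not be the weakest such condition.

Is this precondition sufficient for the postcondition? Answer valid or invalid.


Working backward. After the program, the postcondition g - 4 < 9 ==> n + 6 <= -3 must hold; in canonical form it is g < 13 ==> n <= -9.
Before n := n + 1: g < 13 ==> n <= -10
Then branch requires g < 13 ==> 3*val <= -14; else branch requires g < 8 ==> q <= -8.
Before the if: (n + q >= -7 ==> (g < 13 ==> 3*val <= -14)) && ((!(n + q >= -7)) ==> (g < 8 ==> q <= -8))
Before val := n - 2*q: (n + q >= -7 ==> (g < 13 ==> 3*n <= 6*q - 14)) && ((!(n + q >= -7)) ==> (g < 8 ==> q <= -8))
The weakest precondition is (n + q >= -7 ==> (g < 13 ==> 3*n <= 6*q - 14)) && ((!(n + q >= -7)) ==> (g < 8 ==> q <= -8)).
Check whether (q >= -9 ==> (g < 13 ==> 6*q >= 20)) && ((!(q >= -9)) ==> (g < 8 ==> q <= -8)) && n == 4 implies it.
Countermodel: at the initial state g = 0, n = 4, q = -10, the precondition holds but the weakest precondition fails.
Answer: invalid


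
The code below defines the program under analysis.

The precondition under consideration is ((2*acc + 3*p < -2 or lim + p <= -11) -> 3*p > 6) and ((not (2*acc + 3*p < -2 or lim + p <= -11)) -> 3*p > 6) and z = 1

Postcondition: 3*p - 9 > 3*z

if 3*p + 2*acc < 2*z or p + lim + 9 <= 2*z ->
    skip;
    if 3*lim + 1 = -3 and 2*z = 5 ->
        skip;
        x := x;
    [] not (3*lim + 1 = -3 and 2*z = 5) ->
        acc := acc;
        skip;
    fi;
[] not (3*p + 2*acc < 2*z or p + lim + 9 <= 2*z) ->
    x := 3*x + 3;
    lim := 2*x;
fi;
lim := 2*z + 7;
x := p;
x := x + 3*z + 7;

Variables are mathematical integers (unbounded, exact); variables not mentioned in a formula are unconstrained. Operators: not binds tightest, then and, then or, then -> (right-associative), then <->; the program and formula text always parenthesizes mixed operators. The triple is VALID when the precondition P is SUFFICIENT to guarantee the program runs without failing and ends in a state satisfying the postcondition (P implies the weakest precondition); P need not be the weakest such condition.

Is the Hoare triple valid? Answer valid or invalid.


Working backward. After the program, the postcondition 3*p - 9 > 3*z must hold; in canonical form it is 3*p > 3*z + 9.
Before x := x + 3*z + 7: 3*p > 3*z + 9
Before x := p: 3*p > 3*z + 9
Before lim := 2*z + 7: 3*p > 3*z + 9
Then branch requires ((3*lim = -4 and 2*z = 5) -> 3*p > 3*z + 9) and ((not (3*lim = -4 and 2*z = 5)) -> 3*p > 3*z + 9); else branch requires 3*p > 3*z + 9.
Before the if: ((2*acc + 3*p < 2*z or lim + p <= 2*z - 9) -> (((3*lim = -4 and 2*z = 5) -> 3*p > 3*z + 9) and ((not (3*lim = -4 and 2*z = 5)) -> 3*p > 3*z + 9))) and ((not (2*acc + 3*p < 2*z or lim + p <= 2*z - 9)) -> 3*p > 3*z + 9)
The weakest precondition is ((2*acc + 3*p < 2*z or lim + p <= 2*z - 9) -> (((3*lim = -4 and 2*z = 5) -> 3*p > 3*z + 9) and ((not (3*lim = -4 and 2*z = 5)) -> 3*p > 3*z + 9))) and ((not (2*acc + 3*p < 2*z or lim + p <= 2*z - 9)) -> 3*p > 3*z + 9).
Check whether ((2*acc + 3*p < -2 or lim + p <= -11) -> 3*p > 6) and ((not (2*acc + 3*p < -2 or lim + p <= -11)) -> 3*p > 6) and z = 1 implies it.
Countermodel: at the initial state acc = 0, lim = -3, p = 3, z = 1, the precondition holds but the weakest precondition fails.
Answer: invalid


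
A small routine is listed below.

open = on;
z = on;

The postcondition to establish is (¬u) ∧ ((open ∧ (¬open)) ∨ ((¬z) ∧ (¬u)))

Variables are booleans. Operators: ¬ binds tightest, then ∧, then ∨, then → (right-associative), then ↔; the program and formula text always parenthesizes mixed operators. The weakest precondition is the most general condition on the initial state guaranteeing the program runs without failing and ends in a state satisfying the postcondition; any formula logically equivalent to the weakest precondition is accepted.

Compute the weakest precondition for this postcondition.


Working backward. After the program, the postcondition (¬u) ∧ ((open ∧ (¬open)) ∨ ((¬z) ∧ (¬u))) must hold; in canonical form it is (¬u) ∧ (¬z).
Before z := on: (¬u) ∧ (¬on)
Before open := on: (¬u) ∧ (¬on)
Answer: WP = (¬u) ∧ (¬on)


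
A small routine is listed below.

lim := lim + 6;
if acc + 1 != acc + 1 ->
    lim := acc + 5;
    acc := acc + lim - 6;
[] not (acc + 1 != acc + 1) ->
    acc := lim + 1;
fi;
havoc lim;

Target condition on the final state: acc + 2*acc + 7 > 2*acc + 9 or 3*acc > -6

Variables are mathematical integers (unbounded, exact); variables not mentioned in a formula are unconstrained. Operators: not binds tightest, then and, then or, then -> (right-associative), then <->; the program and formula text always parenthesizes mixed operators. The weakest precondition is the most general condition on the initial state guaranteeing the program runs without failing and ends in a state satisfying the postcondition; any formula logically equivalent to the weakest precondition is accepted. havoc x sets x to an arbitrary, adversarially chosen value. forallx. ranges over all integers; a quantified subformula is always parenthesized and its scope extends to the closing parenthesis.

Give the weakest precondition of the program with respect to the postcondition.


Working backward. After the program, the postcondition acc + 2*acc + 7 > 2*acc + 9 or 3*acc > -6 must hold; in canonical form it is acc > 2 or 3*acc > -6.
Before havoc lim: acc > 2 or 3*acc > -6
Then branch requires 2*acc > 3 or 6*acc > -3; else branch requires lim > 1 or 3*lim > -9.
Before the if: lim > 1 or 3*lim > -9
Before lim := lim + 6: lim > -5 or 3*lim > -27
Answer: WP = lim > -5 or 3*lim > -27


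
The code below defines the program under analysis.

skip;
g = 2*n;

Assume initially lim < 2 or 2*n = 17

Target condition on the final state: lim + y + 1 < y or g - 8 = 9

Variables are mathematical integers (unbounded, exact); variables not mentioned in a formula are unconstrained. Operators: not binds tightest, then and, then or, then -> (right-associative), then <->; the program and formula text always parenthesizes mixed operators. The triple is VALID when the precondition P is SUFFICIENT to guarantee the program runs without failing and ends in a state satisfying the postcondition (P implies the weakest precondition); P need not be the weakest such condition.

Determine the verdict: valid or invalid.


Working backward. After the program, the postcondition lim + y + 1 < y or g - 8 = 9 must hold; in canonical form it is lim < -1 or g = 17.
Before g := 2*n: lim < -1 or 2*n = 17
Before skip: lim < -1 or 2*n = 17
The weakest precondition is lim < -1 or 2*n = 17.
Check whether lim < 2 or 2*n = 17 implies it.
Countermodel: at the initial state lim = -1, n = 0, the precondition holds but the weakest precondition fails.
Answer: invalid


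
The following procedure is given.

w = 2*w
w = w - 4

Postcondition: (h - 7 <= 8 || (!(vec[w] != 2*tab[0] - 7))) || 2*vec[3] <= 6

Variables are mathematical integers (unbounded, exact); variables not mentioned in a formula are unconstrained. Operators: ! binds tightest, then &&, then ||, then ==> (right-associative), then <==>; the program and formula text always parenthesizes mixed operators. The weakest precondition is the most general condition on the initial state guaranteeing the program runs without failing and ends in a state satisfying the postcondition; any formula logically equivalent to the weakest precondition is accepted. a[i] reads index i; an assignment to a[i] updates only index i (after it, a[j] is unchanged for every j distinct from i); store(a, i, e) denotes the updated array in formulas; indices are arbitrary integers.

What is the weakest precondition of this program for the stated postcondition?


Working backward. After the program, the postcondition (h - 7 <= 8 || (!(vec[w] != 2*tab[0] - 7))) || 2*vec[3] <= 6 must hold; in canonical form it is h <= 15 || (!(vec[w] != 2*tab[0] - 7)) || 2*vec[3] <= 6.
Before w := w - 4: h <= 15 || (!(vec[w - 4] != 2*tab[0] - 7)) || 2*vec[3] <= 6
Before w := 2*w: h <= 15 || (!(vec[2*w - 4] != 2*tab[0] - 7)) || 2*vec[3] <= 6
Answer: WP = h <= 15 || (!(vec[2*w - 4] != 2*tab[0] - 7)) || 2*vec[3] <= 6


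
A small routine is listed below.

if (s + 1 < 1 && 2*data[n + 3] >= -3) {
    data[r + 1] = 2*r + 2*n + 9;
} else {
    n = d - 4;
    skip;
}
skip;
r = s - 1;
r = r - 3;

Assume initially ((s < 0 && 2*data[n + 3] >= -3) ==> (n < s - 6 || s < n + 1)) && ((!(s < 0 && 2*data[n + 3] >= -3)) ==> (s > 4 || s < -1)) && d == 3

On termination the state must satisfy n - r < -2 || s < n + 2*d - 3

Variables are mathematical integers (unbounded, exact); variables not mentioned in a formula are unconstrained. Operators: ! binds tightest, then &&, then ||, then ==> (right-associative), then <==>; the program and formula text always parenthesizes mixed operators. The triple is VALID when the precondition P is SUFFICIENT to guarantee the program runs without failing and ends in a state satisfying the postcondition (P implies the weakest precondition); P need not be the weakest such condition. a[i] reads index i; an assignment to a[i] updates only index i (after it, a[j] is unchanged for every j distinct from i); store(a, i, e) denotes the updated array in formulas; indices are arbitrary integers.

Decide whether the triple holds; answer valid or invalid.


Working backward. After the program, the postcondition n - r < -2 || s < n + 2*d - 3 must hold; in canonical form it is n < r - 2 || s < 2*d + n - 3.
Before r := r - 3: n < r - 5 || s < 2*d + n - 3
Before r := s - 1: n < s - 6 || s < 2*d + n - 3
Before skip: n < s - 6 || s < 2*d + n - 3
Then branch requires n < s - 6 || s < 2*d + n - 3; else branch requires d < s - 2 || s < 3*d - 7.
Before the if: ((s < 0 && 2*data[n + 3] >= -3) ==> (n < s - 6 || s < 2*d + n - 3)) && ((!(s < 0 && 2*data[n + 3] >= -3)) ==> (d < s - 2 || s < 3*d - 7))
The weakest precondition is ((s < 0 && 2*data[n + 3] >= -3) ==> (n < s - 6 || s < 2*d + n - 3)) && ((!(s < 0 && 2*data[n + 3] >= -3)) ==> (d < s - 2 || s < 3*d - 7)).
Check whether ((s < 0 && 2*data[n + 3] >= -3) ==> (n < s - 6 || s < n + 1)) && ((!(s < 0 && 2*data[n + 3] >= -3)) ==> (s > 4 || s < -1)) && d == 3 implies it.
Countermodel: at the initial state d = 3, data = {[3] = -1, elsewhere -1}, n = 0, s = 5, the precondition holds but the weakest precondition fails.
Answer: invalid


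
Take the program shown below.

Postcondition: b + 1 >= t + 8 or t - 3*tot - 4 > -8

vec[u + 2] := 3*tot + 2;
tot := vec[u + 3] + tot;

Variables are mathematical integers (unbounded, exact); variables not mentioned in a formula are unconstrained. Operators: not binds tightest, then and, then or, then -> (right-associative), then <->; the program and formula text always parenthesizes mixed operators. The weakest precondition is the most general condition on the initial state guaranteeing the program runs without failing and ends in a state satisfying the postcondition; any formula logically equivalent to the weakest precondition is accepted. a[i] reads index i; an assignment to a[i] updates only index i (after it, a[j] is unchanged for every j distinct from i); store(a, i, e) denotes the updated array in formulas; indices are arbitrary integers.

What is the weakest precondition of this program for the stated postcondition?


Working backward. After the program, the postcondition b + 1 >= t + 8 or t - 3*tot - 4 > -8 must hold; in canonical form it is b >= t + 7 or t > 3*tot - 4.
Before tot := vec[u + 3] + tot: b >= t + 7 or t > 3*vec[u + 3] + 3*tot - 4
Before vec[u + 2] := 3*tot + 2: b >= t + 7 or t > 3*store(vec, u + 2, 3*tot + 2)[u + 3] + 3*tot - 4
Answer: WP = b >= t + 7 or t > 3*store(vec, u + 2, 3*tot + 2)[u + 3] + 3*tot - 4


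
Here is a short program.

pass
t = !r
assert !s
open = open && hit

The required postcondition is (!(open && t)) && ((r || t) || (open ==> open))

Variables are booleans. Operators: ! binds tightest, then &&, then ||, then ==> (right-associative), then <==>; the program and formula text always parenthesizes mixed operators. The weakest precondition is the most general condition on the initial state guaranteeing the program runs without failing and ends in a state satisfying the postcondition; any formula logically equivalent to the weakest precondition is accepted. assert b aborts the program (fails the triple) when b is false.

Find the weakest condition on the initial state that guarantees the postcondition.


Working backward. After the program, the postcondition (!(open && t)) && ((r || t) || (open ==> open)) must hold; in canonical form it is !(open && t).
Before open := open && hit: !(open && hit && t)
Before assert !s: (!s) && (!(open && hit && t))
Before t := !r: (!s) && (!(open && hit && (!r)))
Before skip: (!s) && (!(open && hit && (!r)))
Answer: WP = (!s) && (!(open && hit && (!r)))


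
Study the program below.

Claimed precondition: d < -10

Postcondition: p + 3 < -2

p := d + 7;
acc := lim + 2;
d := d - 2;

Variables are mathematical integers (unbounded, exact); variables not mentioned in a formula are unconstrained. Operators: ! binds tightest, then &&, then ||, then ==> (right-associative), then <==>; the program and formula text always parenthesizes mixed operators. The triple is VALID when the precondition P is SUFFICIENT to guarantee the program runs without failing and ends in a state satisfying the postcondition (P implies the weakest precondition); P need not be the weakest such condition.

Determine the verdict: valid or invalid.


Working backward. After the program, the postcondition p + 3 < -2 must hold; in canonical form it is p < -5.
Before d := d - 2: p < -5
Before acc := lim + 2: p < -5
Before p := d + 7: d < -12
The weakest precondition is d < -12.
Check whether d < -10 implies it.
Countermodel: at the initial state d = -12, the precondition holds but the weakest precondition fails.
Answer: invalid


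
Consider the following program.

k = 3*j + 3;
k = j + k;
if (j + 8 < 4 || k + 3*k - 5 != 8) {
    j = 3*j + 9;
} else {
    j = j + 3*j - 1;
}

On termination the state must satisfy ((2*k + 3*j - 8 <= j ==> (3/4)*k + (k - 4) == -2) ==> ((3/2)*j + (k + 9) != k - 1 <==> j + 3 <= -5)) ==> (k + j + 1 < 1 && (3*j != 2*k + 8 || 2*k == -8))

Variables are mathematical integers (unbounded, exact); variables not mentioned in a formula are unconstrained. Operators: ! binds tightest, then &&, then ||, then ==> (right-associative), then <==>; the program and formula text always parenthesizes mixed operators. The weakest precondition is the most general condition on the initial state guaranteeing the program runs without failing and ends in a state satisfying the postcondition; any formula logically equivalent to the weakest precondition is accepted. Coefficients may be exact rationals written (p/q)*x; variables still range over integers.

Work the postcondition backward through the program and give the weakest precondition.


Working backward. After the program, the postcondition ((2*k + 3*j - 8 <= j ==> (3/4)*k + (k - 4) == -2) ==> ((3/2)*j + (k + 9) != k - 1 <==> j + 3 <= -5)) ==> (k + j + 1 < 1 && (3*j != 2*k + 8 || 2*k == -8)) must hold; in canonical form it is ((2*j + 2*k <= 8 ==> (7/4)*k == 2) ==> ((3/2)*j != -10 <==> j <= -8)) ==> (j + k < 0 && (3*j != 2*k + 8 || 2*k == -8)).
Then branch requires ((6*j + 2*k <= -10 ==> (7/4)*k == 2) ==> ((9/2)*j != -47/2 <==> 3*j <= -17)) ==> (3*j + k < -9 && (9*j != 2*k - 19 || 2*k == -8)); else branch requires ((8*j + 2*k <= 10 ==> (7/4)*k == 2) ==> (6*j != -17/2 <==> 4*j <= -7)) ==> (4*j + k < 1 && (12*j != 2*k + 11 || 2*k == -8)).
Before the if: ((j < -4 || 4*k != 13) ==> (((6*j + 2*k <= -10 ==> (7/4)*k == 2) ==> ((9/2)*j != -47/2 <==> 3*j <= -17)) ==> (3*j + k < -9 && (9*j != 2*k - 19 || 2*k == -8)))) && ((!(j < -4 || 4*k != 13)) ==> (((8*j + 2*k <= 10 ==> (7/4)*k == 2) ==> (6*j != -17/2 <==> 4*j <= -7)) ==> (4*j + k < 1 && (12*j != 2*k + 11 || 2*k == -8))))
Before k := j + k: ((j < -4 || 4*j + 4*k != 13) ==> (((8*j + 2*k <= -10 ==> (7/4)*j + (7/4)*k == 2) ==> ((9/2)*j != -47/2 <==> 3*j <= -17)) ==> (4*j + k < -9 && (7*j != 2*k - 19 || 2*j + 2*k == -8)))) && ((!(j < -4 || 4*j + 4*k != 13)) ==> (((10*j + 2*k <= 10 ==> (7/4)*j + (7/4)*k == 2) ==> (6*j != -17/2 <==> 4*j <= -7)) ==> (5*j + k < 1 && (10*j != 2*k + 11 || 2*j + 2*k == -8))))
Before k := 3*j + 3: ((j < -4 || 16*j != 1) ==> (((14*j <= -16 ==> 7*j == -13/4) ==> ((9/2)*j != -47/2 <==> 3*j <= -17)) ==> (7*j < -12 && (j != -13 || 8*j == -14)))) && ((!(j < -4 || 16*j != 1)) ==> (((16*j <= 4 ==> 7*j == -13/4) ==> (6*j != -17/2 <==> 4*j <= -7)) ==> (8*j < -2 && (4*j != 17 || 8*j == -14))))
Answer: WP = ((j < -4 || 16*j != 1) ==> (((14*j <= -16 ==> 7*j == -13/4) ==> ((9/2)*j != -47/2 <==> 3*j <= -17)) ==> (7*j < -12 && (j != -13 || 8*j == -14)))) && ((!(j < -4 || 16*j != 1)) ==> (((16*j <= 4 ==> 7*j == -13/4) ==> (6*j != -17/2 <==> 4*j <= -7)) ==> (8*j < -2 && (4*j != 17 || 8*j == -14))))


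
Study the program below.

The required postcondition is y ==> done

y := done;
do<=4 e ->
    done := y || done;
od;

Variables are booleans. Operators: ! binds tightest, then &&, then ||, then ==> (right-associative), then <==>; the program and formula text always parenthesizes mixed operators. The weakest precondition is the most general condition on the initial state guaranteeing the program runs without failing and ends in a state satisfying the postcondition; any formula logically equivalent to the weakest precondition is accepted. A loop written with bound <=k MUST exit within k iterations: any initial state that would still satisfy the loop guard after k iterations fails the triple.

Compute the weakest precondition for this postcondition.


Working backward. After the program, y ==> done must hold.
Before the loop (bound <=4), unroll the exhaustion recursion (WP_0 = exit-now case; WP_j = one more guarded iteration, up to j = 4):
  WP_0: (!e) && (y ==> done)
  WP_1: (e ==> ((!e) && (y ==> (y || done)))) && ((!e) ==> (y ==> done))
  WP_2: (e ==> ((e ==> ((!e) && (y ==> (y || done)))) && ((!e) ==> (y ==> (y || done))))) && ((!e) ==> (y ==> done))
  WP_3: (e ==> ((e ==> ((e ==> ((!e) && (y ==> (y || done)))) && ((!e) ==> (y ==> (y || done))))) && ((!e) ==> (y ==> (y || done))))) && ((!e) ==> (y ==> done))
  WP_4: (e ==> ((e ==> ((e ==> ((e ==> ((!e) && (y ==> (y || done)))) && ((!e) ==> (y ==> (y || done))))) && ((!e) ==> (y ==> (y || done))))) && ((!e) ==> (y ==> (y || done))))) && ((!e) ==> (y ==> done))
So before the loop: (e ==> ((e ==> ((e ==> ((e ==> ((!e) && (y ==> (y || done)))) && ((!e) ==> (y ==> (y || done))))) && ((!e) ==> (y ==> (y || done))))) && ((!e) ==> (y ==> (y || done))))) && ((!e) ==> (y ==> done))
Before y := done: e ==> (e ==> (e ==> (e ==> (!e))))
Answer: WP = e ==> (e ==> (e ==> (e ==> (!e))))


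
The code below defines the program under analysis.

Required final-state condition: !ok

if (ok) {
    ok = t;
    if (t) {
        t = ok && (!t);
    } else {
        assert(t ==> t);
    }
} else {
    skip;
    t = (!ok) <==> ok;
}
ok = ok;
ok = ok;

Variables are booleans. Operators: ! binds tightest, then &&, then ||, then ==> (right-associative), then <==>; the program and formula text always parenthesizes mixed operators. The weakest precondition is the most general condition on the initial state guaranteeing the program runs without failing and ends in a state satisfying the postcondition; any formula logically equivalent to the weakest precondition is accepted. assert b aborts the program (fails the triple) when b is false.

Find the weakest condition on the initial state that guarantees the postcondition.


Working backward. After the program, !ok must hold.
Before ok := ok: !ok
Before ok := ok: !ok
Then branch requires t ==> (!t); else branch requires !ok.
Before the if: ok ==> (t ==> (!t))
Answer: WP = ok ==> (t ==> (!t))


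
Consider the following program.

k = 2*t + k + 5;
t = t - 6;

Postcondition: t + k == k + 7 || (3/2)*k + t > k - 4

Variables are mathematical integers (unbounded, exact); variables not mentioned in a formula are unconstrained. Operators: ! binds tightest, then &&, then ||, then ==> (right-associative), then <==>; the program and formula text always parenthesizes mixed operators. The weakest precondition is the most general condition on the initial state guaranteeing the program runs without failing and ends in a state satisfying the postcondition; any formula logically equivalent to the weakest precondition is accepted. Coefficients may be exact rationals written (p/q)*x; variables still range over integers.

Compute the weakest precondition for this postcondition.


Working backward. After the program, the postcondition t + k == k + 7 || (3/2)*k + t > k - 4 must hold; in canonical form it is t == 7 || (1/2)*k + t > -4.
Before t := t - 6: t == 13 || (1/2)*k + t > 2
Before k := 2*t + k + 5: t == 13 || (1/2)*k + 2*t > -1/2
Answer: WP = t == 13 || (1/2)*k + 2*t > -1/2


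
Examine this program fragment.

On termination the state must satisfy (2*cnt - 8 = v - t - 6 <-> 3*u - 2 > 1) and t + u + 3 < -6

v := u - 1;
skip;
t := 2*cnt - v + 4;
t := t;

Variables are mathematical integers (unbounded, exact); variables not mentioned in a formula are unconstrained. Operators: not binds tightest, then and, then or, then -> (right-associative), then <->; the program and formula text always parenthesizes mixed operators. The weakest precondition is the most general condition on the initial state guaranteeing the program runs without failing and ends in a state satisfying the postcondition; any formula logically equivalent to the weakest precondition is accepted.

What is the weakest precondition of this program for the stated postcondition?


Working backward. After the program, the postcondition (2*cnt - 8 = v - t - 6 <-> 3*u - 2 > 1) and t + u + 3 < -6 must hold; in canonical form it is (2*cnt + t = v + 2 <-> 3*u > 3) and t + u < -9.
Before t := t: (2*cnt + t = v + 2 <-> 3*u > 3) and t + u < -9
Before t := 2*cnt - v + 4: (4*cnt = 2*v - 2 <-> 3*u > 3) and 2*cnt + u < v - 13
Before skip: (4*cnt = 2*v - 2 <-> 3*u > 3) and 2*cnt + u < v - 13
Before v := u - 1: (4*cnt = 2*u - 4 <-> 3*u > 3) and 2*cnt < -14
Answer: WP = (4*cnt = 2*u - 4 <-> 3*u > 3) and 2*cnt < -14


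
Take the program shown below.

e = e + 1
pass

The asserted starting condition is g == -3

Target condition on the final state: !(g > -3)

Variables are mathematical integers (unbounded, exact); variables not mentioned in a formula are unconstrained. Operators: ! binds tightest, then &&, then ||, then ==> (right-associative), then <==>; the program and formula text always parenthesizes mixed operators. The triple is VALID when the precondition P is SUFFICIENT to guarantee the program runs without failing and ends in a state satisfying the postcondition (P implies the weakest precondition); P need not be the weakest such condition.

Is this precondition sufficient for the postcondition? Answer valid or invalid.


Working backward. After the program, !(g > -3) must hold.
Before skip: !(g > -3)
Before e := e + 1: !(g > -3)
The weakest precondition is !(g > -3).
Check whether g == -3 implies it.
Every state satisfying the precondition satisfies the weakest precondition: the implication holds.
Answer: valid


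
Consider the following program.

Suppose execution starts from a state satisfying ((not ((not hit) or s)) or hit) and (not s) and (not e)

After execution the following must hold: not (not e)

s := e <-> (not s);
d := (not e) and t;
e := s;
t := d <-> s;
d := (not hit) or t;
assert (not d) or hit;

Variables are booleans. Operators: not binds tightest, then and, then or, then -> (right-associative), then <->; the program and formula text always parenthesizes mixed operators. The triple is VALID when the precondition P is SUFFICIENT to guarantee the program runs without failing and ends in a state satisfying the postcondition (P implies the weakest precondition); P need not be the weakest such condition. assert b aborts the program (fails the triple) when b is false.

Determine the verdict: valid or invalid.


Working backward. After the program, the postcondition not (not e) must hold; in canonical form it is e.
Before assert (not d) or hit: ((not d) or hit) and e
Before d := (not hit) or t: ((not ((not hit) or t)) or hit) and e
Before t := d <-> s: ((not ((not hit) or (d <-> s))) or hit) and e
Before e := s: ((not ((not hit) or (d <-> s))) or hit) and s
Before d := (not e) and t: ((not ((not hit) or (((not e) and t) <-> s))) or hit) and s
Before s := e <-> (not s): ((not ((not hit) or (((not e) and t) <-> (e <-> (not s))))) or hit) and (e <-> (not s))
The weakest precondition is ((not ((not hit) or (((not e) and t) <-> (e <-> (not s))))) or hit) and (e <-> (not s)).
Check whether ((not ((not hit) or s)) or hit) and (not s) and (not e) implies it.
Countermodel: at the initial state e = false, hit = true, s = false, t = false, the precondition holds but the weakest precondition fails.
Answer: invalid


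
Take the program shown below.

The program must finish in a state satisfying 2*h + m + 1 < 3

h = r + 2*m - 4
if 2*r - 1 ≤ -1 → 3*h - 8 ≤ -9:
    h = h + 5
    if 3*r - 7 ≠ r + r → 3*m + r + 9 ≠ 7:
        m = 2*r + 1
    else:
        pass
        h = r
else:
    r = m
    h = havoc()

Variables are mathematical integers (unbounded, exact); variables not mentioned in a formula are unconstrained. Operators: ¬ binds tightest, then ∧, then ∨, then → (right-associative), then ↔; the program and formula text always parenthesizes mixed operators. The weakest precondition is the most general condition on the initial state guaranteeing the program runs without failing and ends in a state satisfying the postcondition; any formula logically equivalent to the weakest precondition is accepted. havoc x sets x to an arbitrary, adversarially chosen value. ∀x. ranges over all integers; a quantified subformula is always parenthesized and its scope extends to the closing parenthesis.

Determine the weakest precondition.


Working backward. After the program, the postcondition 2*h + m + 1 < 3 must hold; in canonical form it is 2*h + m < 2.
Then branch requires ((r ≠ 7 → 3*m + r ≠ -2) → 2*h + 2*r < -9) ∧ ((¬(r ≠ 7 → 3*m + r ≠ -2)) → m + 2*r < 2); else branch requires ∀h_1. 2*h_1 + m < 2.
Before the if: ((2*r ≤ 0 → 3*h ≤ -1) → (((r ≠ 7 → 3*m + r ≠ -2) → 2*h + 2*r < -9) ∧ ((¬(r ≠ 7 → 3*m + r ≠ -2)) → m + 2*r < 2))) ∧ ((¬(2*r ≤ 0 → 3*h ≤ -1)) → (∀h_1. 2*h_1 + m < 2))
Before h := r + 2*m - 4: ((2*r ≤ 0 → 6*m + 3*r ≤ 11) → (((r ≠ 7 → 3*m + r ≠ -2) → 4*m + 4*r < -1) ∧ ((¬(r ≠ 7 → 3*m + r ≠ -2)) → m + 2*r < 2))) ∧ ((¬(2*r ≤ 0 → 6*m + 3*r ≤ 11)) → (∀h_1. 2*h_1 + m < 2))
Answer: WP = ((2*r ≤ 0 → 6*m + 3*r ≤ 11) → (((r ≠ 7 → 3*m + r ≠ -2) → 4*m + 4*r < -1) ∧ ((¬(r ≠ 7 → 3*m + r ≠ -2)) → m + 2*r < 2))) ∧ ((¬(2*r ≤ 0 → 6*m + 3*r ≤ 11)) → (∀h_1. 2*h_1 + m < 2))


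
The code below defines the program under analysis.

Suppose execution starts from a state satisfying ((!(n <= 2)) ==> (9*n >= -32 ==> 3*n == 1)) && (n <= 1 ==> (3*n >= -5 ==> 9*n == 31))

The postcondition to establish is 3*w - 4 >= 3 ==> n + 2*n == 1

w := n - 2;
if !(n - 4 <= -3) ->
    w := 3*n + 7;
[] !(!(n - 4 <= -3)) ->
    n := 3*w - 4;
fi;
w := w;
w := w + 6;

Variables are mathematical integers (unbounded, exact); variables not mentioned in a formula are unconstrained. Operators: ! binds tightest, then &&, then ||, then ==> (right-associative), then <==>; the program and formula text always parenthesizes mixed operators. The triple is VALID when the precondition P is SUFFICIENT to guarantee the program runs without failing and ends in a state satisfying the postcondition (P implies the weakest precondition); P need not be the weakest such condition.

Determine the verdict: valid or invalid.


Working backward. After the program, the postcondition 3*w - 4 >= 3 ==> n + 2*n == 1 must hold; in canonical form it is 3*w >= 7 ==> 3*n == 1.
Before w := w + 6: 3*w >= -11 ==> 3*n == 1
Before w := w: 3*w >= -11 ==> 3*n == 1
Then branch requires 9*n >= -32 ==> 3*n == 1; else branch requires 3*w >= -11 ==> 9*w == 13.
Before the if: ((!(n <= 1)) ==> (9*n >= -32 ==> 3*n == 1)) && (n <= 1 ==> (3*w >= -11 ==> 9*w == 13))
Before w := n - 2: ((!(n <= 1)) ==> (9*n >= -32 ==> 3*n == 1)) && (n <= 1 ==> (3*n >= -5 ==> 9*n == 31))
The weakest precondition is ((!(n <= 1)) ==> (9*n >= -32 ==> 3*n == 1)) && (n <= 1 ==> (3*n >= -5 ==> 9*n == 31)).
Check whether ((!(n <= 2)) ==> (9*n >= -32 ==> 3*n == 1)) && (n <= 1 ==> (3*n >= -5 ==> 9*n == 31)) implies it.
Countermodel: at the initial state n = 2, the precondition holds but the weakest precondition fails.
Answer: invalid


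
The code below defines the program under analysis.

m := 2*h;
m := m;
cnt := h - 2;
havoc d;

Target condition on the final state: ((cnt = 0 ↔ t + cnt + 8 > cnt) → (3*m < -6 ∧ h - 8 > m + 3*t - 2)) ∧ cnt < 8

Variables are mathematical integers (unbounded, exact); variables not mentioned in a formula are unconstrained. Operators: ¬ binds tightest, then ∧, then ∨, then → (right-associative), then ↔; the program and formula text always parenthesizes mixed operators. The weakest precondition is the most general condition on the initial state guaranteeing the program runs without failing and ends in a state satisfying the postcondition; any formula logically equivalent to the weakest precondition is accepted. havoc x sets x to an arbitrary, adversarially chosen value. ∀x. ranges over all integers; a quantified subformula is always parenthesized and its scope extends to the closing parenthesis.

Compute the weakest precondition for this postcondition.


Working backward. After the program, the postcondition ((cnt = 0 ↔ t + cnt + 8 > cnt) → (3*m < -6 ∧ h - 8 > m + 3*t - 2)) ∧ cnt < 8 must hold; in canonical form it is ((cnt = 0 ↔ t > -8) → (3*m < -6 ∧ h > m + 3*t + 6)) ∧ cnt < 8.
Before havoc d: ((cnt = 0 ↔ t > -8) → (3*m < -6 ∧ h > m + 3*t + 6)) ∧ cnt < 8
Before cnt := h - 2: ((h = 2 ↔ t > -8) → (3*m < -6 ∧ h > m + 3*t + 6)) ∧ h < 10
Before m := m: ((h = 2 ↔ t > -8) → (3*m < -6 ∧ h > m + 3*t + 6)) ∧ h < 10
Before m := 2*h: ((h = 2 ↔ t > -8) → (6*h < -6 ∧ h + 3*t < -6)) ∧ h < 10
Answer: WP = ((h = 2 ↔ t > -8) → (6*h < -6 ∧ h + 3*t < -6)) ∧ h < 10


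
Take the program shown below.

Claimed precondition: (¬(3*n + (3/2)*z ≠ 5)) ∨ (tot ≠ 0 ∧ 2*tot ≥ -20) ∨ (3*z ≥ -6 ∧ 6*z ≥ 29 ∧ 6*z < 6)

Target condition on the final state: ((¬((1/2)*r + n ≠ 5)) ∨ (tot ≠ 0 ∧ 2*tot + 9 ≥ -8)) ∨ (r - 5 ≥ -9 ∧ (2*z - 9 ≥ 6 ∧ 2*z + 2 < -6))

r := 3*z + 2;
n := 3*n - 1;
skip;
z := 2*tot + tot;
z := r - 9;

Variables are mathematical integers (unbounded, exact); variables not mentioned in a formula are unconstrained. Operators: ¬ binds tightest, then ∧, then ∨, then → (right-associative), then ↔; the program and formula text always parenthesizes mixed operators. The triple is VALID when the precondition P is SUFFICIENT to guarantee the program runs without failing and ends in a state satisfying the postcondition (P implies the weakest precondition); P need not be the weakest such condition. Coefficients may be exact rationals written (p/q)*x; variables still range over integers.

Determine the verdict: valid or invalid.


Working backward. After the program, the postcondition ((¬((1/2)*r + n ≠ 5)) ∨ (tot ≠ 0 ∧ 2*tot + 9 ≥ -8)) ∨ (r - 5 ≥ -9 ∧ (2*z - 9 ≥ 6 ∧ 2*z + 2 < -6)) must hold; in canonical form it is (¬(n + (1/2)*r ≠ 5)) ∨ (tot ≠ 0 ∧ 2*tot ≥ -17) ∨ (r ≥ -4 ∧ 2*z ≥ 15 ∧ 2*z < -8).
Before z := r - 9: (¬(n + (1/2)*r ≠ 5)) ∨ (tot ≠ 0 ∧ 2*tot ≥ -17) ∨ (r ≥ -4 ∧ 2*r ≥ 33 ∧ 2*r < 10)
Before z := 2*tot + tot: (¬(n + (1/2)*r ≠ 5)) ∨ (tot ≠ 0 ∧ 2*tot ≥ -17) ∨ (r ≥ -4 ∧ 2*r ≥ 33 ∧ 2*r < 10)
Before skip: (¬(n + (1/2)*r ≠ 5)) ∨ (tot ≠ 0 ∧ 2*tot ≥ -17) ∨ (r ≥ -4 ∧ 2*r ≥ 33 ∧ 2*r < 10)
Before n := 3*n - 1: (¬(3*n + (1/2)*r ≠ 6)) ∨ (tot ≠ 0 ∧ 2*tot ≥ -17) ∨ (r ≥ -4 ∧ 2*r ≥ 33 ∧ 2*r < 10)
Before r := 3*z + 2: (¬(3*n + (3/2)*z ≠ 5)) ∨ (tot ≠ 0 ∧ 2*tot ≥ -17) ∨ (3*z ≥ -6 ∧ 6*z ≥ 29 ∧ 6*z < 6)
The weakest precondition is (¬(3*n + (3/2)*z ≠ 5)) ∨ (tot ≠ 0 ∧ 2*tot ≥ -17) ∨ (3*z ≥ -6 ∧ 6*z ≥ 29 ∧ 6*z < 6).
Check whether (¬(3*n + (3/2)*z ≠ 5)) ∨ (tot ≠ 0 ∧ 2*tot ≥ -20) ∨ (3*z ≥ -6 ∧ 6*z ≥ 29 ∧ 6*z < 6) implies it.
Countermodel: at the initial state n = 0, tot = -9, z = -3, the precondition holds but the weakest precondition fails.
Answer: invalid


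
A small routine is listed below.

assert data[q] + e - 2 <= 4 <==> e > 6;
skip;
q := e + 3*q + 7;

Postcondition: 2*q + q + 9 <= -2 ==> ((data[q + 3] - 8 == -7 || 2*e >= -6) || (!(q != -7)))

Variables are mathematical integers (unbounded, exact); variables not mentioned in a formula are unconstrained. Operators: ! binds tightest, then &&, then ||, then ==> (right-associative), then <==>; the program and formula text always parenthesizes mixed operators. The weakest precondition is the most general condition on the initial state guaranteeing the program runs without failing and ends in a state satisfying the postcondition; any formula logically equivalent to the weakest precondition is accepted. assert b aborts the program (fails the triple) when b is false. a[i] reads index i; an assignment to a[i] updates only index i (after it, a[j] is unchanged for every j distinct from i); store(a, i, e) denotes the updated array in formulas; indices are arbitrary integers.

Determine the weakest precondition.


Working backward. After the program, the postcondition 2*q + q + 9 <= -2 ==> ((data[q + 3] - 8 == -7 || 2*e >= -6) || (!(q != -7))) must hold; in canonical form it is 3*q <= -11 ==> (data[q + 3] == 1 || 2*e >= -6 || (!(q != -7))).
Before q := e + 3*q + 7: 3*e + 9*q <= -32 ==> (data[e + 3*q + 10] == 1 || 2*e >= -6 || (!(e + 3*q != -14)))
Before skip: 3*e + 9*q <= -32 ==> (data[e + 3*q + 10] == 1 || 2*e >= -6 || (!(e + 3*q != -14)))
Before assert data[q] + e - 2 <= 4 <==> e > 6: (data[q] + e <= 6 <==> e > 6) && (3*e + 9*q <= -32 ==> (data[e + 3*q + 10] == 1 || 2*e >= -6 || (!(e + 3*q != -14))))
Answer: WP = (data[q] + e <= 6 <==> e > 6) && (3*e + 9*q <= -32 ==> (data[e + 3*q + 10] == 1 || 2*e >= -6 || (!(e + 3*q != -14))))
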